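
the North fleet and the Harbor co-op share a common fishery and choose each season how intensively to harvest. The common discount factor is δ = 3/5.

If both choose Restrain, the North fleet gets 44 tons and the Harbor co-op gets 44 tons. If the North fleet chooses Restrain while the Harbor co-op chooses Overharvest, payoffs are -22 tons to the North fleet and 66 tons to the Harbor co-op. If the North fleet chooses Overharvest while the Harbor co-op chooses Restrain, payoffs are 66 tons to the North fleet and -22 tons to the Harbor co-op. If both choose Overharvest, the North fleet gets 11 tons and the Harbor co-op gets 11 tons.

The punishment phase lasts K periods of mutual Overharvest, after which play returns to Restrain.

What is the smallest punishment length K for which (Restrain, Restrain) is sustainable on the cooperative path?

2

No profitable deviation requires (44−11)(δ+…+δ^K) ≥ 66−44, i.e. δ+…+δ^K ≥ 2/3 ≈ 0.6667.
With δ = 3/5, the partial sums are K=1: 0.6000, K=2: 0.9600.
K = 2 is the first length at which the sum reaches 0.6667.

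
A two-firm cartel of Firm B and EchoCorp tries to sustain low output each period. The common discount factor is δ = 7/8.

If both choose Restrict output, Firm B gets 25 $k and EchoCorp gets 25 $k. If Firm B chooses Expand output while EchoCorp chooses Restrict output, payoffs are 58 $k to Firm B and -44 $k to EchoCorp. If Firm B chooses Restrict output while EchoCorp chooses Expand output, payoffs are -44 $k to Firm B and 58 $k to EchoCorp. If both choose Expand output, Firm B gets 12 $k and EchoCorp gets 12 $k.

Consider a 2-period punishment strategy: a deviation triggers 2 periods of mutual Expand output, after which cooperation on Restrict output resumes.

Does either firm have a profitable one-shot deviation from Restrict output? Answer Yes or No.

IC: δ+…+δ^2 ≥ (58−25)/(25−12) = 33/13.
At δ = 7/8: partial sum = 1.6406 < 2.5385. Cooperation not sustainable.

Yes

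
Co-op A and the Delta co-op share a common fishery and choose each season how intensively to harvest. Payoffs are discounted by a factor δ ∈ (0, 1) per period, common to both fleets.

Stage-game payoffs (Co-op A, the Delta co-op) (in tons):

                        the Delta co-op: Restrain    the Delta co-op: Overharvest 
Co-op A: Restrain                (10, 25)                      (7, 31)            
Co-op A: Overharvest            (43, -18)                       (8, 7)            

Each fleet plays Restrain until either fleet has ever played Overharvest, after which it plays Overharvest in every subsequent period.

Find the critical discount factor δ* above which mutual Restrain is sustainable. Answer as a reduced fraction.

33/35

Co-op A's threshold: (43−10)/(43−8) = 33/35.
the Delta co-op's threshold: (31−25)/(31−7) = 1/4.
33/35 > 1/4, so Co-op A binds and δ* = 33/35.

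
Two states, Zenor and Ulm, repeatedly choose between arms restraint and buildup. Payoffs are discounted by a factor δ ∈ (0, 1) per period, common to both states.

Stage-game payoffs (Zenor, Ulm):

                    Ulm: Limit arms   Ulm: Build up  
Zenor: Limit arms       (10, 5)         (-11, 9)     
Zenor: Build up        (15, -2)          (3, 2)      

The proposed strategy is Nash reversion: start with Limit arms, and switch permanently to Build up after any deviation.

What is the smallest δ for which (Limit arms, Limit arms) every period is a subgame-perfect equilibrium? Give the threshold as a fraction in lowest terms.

Zenor: cooperation gives 10 each period; deviation gives 15 once then 3 forever.
  10/(1−δ) ≥ 15 + 3δ/(1−δ) ⇒ δ ≥ 5/12.
Ulm: cooperation gives 5 each period; deviation gives 9 once then 2 forever.
  δ ≥ 4/7.
Both must hold, so the binding constraint is Ulm's: δ ≥ 4/7.

4/7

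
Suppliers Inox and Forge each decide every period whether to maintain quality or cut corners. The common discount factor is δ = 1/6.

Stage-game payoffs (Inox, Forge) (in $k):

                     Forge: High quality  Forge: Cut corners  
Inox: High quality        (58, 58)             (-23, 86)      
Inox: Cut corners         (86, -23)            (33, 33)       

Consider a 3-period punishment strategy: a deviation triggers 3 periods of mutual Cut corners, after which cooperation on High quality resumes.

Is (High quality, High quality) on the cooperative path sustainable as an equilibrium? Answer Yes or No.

Comparing payoff streams over the 4 periods until play realigns: cooperate → 58(1+δ+…+δ^3); deviate → 86 + 33(δ+…+δ^3).
Cooperation is sustained iff (58−33)(δ+…+δ^3) ≥ 86−58.
δ+…+δ^3 = 1/6·(1−(1/6)^3)/(1−1/6) = 0.1991, and (86−58)/(58−33) = 1.1200.
0.1991 < 1.1200, so cooperation is not sustainable.

No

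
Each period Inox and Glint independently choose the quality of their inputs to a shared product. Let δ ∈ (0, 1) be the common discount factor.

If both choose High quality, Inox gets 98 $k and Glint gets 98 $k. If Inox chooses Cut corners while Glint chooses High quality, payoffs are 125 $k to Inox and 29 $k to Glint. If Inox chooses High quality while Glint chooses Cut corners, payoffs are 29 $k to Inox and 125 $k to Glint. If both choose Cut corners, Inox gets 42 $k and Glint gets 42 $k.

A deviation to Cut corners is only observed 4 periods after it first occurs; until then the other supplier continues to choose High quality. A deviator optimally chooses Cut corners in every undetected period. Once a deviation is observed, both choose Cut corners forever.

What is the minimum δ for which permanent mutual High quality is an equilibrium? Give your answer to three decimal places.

0.755

Deviating for the 4 undetected periods gains 125−98 = 27 per period over cooperation, then loses 98−42 = 56 per period forever once punishment starts.
Gain: 27(1 + δ + … + δ^3); loss: 56·δ^4/(1−δ).
No profitable deviation ⇔ 27(1−δ^4) ≤ 56·δ^4, i.e. δ^4 ≥ 27/(27+56) = 27/83.
Hence δ ≥ (27/83)^(1/4) ≈ 0.755.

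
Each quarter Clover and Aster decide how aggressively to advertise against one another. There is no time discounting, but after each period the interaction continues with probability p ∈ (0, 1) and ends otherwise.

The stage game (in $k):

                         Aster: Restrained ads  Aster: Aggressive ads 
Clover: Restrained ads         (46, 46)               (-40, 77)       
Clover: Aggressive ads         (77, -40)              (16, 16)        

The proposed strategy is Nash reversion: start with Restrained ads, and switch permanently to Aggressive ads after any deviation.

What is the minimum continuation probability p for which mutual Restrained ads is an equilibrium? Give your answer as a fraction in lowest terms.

With no time discounting, the continuation probability p plays the role of the discount factor.
Grim-trigger IC: 46/(1−p) ≥ 77 + 16p/(1−p) ⇒ p ≥ (77−46)/(77−16) = 31/61.

31/61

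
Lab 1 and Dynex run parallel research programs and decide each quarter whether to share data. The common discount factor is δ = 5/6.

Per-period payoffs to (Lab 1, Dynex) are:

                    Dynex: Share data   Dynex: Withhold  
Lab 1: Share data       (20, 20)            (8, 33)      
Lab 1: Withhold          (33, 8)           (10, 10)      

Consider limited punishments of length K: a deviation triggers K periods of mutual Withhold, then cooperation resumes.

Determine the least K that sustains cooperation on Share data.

2

IC: δ(1−δ^K)/(1−δ) ≥ (33−20)/(20−10) = 13/10.
With δ = 5/6: need 1 − δ^K ≥ 13/10·(1−5/6)/(5/6), i.e. δ^K ≤ 0.7400.
Since (5/6)^1 = 0.8333 and (5/6)^2 = 0.6944, the smallest such K is 2.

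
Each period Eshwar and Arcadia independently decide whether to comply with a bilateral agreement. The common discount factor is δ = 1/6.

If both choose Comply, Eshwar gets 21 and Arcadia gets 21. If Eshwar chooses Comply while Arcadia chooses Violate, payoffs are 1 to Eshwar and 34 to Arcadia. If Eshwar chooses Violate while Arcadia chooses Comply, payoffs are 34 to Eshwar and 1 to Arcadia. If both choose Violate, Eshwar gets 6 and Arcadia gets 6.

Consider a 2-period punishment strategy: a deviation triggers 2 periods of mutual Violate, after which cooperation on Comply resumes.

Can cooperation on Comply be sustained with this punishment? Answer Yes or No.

No

IC: δ+…+δ^2 ≥ (34−21)/(21−6) = 13/15.
At δ = 1/6: partial sum = 0.1944 < 0.8667. Cooperation not sustainable.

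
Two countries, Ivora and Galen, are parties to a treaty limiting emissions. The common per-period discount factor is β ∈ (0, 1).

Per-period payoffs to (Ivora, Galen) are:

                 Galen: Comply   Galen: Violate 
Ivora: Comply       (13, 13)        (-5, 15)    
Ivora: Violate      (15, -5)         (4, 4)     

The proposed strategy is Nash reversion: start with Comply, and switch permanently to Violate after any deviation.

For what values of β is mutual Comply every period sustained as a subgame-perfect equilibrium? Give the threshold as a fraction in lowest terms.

Under grim trigger the critical discount factor is (T−C)/(T−P) with T = 15, C = 13, P = 4.
β* = (15−13)/(15−4) = 2/11.

2/11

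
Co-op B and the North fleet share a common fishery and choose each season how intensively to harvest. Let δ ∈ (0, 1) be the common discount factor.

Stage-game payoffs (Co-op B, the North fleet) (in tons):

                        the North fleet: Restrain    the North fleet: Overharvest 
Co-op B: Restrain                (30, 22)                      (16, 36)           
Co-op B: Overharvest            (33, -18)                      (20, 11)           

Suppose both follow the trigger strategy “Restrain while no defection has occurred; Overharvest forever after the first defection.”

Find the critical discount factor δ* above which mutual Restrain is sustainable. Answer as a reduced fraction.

Co-op B's threshold: (33−30)/(33−20) = 3/13.
the North fleet's threshold: (36−22)/(36−11) = 14/25.
3/13 < 14/25, so the North fleet binds and δ* = 14/25.

14/25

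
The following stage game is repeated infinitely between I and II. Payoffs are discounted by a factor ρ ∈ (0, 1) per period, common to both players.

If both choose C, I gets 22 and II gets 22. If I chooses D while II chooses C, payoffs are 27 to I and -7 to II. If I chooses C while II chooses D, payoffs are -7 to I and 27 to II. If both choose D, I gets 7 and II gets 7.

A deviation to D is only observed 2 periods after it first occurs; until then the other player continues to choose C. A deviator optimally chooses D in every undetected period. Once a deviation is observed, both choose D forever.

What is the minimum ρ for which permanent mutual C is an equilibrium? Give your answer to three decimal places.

0.500

The best deviation is to choose D for all 2 undetected periods, earning 27 each, then 7 forever once detected.
Deviation value: 27(1−ρ^2)/(1−ρ) + 7ρ^2/(1−ρ); cooperation value: 22/(1−ρ).
IC: 22 ≥ 27(1−ρ^2) + 7ρ^2 = 27 − 20ρ^2.
So ρ^2 ≥ 5/20 = 1/4, giving ρ ≥ (1/4)^(1/2) ≈ 0.500.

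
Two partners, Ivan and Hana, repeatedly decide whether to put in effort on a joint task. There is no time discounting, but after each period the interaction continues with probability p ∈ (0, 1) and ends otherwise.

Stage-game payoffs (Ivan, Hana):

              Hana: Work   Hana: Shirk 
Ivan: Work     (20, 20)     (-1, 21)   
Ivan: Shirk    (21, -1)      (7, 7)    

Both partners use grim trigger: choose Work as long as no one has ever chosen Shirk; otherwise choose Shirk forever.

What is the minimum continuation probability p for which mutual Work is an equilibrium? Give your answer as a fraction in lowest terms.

1/14

With no time discounting, the continuation probability p plays the role of the discount factor.
Grim-trigger IC: 20/(1−p) ≥ 21 + 7p/(1−p) ⇒ p ≥ (21−20)/(21−7) = 1/14.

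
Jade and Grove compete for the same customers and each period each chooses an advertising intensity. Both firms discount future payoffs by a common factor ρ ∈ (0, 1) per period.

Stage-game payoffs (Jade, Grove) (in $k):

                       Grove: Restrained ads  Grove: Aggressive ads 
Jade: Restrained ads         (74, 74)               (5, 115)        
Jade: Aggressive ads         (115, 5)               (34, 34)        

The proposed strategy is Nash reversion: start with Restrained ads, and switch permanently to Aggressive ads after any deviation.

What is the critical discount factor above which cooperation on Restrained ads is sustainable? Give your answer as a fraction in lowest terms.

One-period gain from deviating is 115 − 74 = 41. The loss is 74 − 34 = 40 in every subsequent period, with present value 40·ρ/(1−ρ).
Deviation is unprofitable when 40·ρ/(1−ρ) ≥ 41, i.e. ρ/(1−ρ) ≥ 41/40.
Equivalently ρ ≥ 41/(41+40) = 41/81.

41/81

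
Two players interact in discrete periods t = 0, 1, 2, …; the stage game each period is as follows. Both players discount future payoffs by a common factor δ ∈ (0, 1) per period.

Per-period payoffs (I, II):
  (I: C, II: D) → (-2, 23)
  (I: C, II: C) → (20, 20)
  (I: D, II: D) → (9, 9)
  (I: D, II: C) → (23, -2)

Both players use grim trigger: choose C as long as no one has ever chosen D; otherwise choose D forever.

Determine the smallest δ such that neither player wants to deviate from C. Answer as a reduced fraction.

20/(1−δ) ≥ 23 + 9δ/(1−δ)
20 ≥ 23 − 14δ
δ ≥ 3/14.

3/14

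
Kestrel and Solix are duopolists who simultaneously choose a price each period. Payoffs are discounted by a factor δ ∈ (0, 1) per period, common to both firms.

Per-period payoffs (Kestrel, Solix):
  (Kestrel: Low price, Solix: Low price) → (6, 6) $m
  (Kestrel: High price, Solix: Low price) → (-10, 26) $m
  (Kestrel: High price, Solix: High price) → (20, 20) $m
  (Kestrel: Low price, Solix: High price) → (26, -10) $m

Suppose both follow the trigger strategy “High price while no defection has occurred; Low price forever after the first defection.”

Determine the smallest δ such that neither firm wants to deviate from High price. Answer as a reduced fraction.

3/10

Under grim trigger the critical discount factor is (T−C)/(T−P) with T = 26, C = 20, P = 6.
δ* = (26−20)/(26−6) = 6/20 = 3/10.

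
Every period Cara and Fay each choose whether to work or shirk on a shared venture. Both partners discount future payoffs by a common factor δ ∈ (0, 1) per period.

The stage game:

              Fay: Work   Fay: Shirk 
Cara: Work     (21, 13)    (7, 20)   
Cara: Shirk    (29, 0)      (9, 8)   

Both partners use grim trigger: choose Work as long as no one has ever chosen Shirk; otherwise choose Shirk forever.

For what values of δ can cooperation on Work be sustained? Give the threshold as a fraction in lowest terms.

Cara: cooperation gives 21 each period; deviation gives 29 once then 9 forever.
  21/(1−δ) ≥ 29 + 9δ/(1−δ) ⇒ δ ≥ 8/20 = 2/5.
Fay: cooperation gives 13 each period; deviation gives 20 once then 8 forever.
  δ ≥ 7/12.
Both must hold, so the binding constraint is Fay's: δ ≥ 7/12.

7/12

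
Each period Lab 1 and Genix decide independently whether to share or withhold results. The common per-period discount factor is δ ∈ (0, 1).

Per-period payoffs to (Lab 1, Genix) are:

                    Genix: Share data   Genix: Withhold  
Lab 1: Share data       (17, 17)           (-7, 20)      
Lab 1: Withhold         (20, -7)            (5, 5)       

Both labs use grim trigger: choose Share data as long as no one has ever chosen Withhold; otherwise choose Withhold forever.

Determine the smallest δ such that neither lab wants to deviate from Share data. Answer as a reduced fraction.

1/5

One-period gain from deviating is 20 − 17 = 3. The loss is 17 − 5 = 12 in every subsequent period, with present value 12·δ/(1−δ).
Deviation is unprofitable when 12·δ/(1−δ) ≥ 3, i.e. δ/(1−δ) ≥ 1/4.
Equivalently δ ≥ 3/(3+12) = 1/5.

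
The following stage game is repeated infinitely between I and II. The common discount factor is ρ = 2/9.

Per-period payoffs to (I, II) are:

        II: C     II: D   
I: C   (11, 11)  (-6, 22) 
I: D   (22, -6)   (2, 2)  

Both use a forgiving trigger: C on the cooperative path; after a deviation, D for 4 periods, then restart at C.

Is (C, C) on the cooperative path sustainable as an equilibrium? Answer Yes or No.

No

IC: ρ+…+ρ^4 ≥ (22−11)/(11−2) = 11/9.
At ρ = 2/9: partial sum = 0.2850 < 1.2222. Cooperation not sustainable.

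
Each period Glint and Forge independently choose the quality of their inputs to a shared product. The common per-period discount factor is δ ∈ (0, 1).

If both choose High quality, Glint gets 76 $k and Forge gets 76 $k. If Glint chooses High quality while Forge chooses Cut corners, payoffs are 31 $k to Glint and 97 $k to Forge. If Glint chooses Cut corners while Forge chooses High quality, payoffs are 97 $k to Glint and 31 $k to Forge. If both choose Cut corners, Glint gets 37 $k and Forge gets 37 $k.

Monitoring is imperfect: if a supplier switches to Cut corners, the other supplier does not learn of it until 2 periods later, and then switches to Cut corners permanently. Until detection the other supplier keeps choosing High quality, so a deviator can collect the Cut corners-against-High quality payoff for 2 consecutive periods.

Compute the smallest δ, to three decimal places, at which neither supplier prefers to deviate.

0.592

The best deviation is to choose Cut corners for all 2 undetected periods, earning 97 each, then 37 forever once detected.
Deviation value: 97(1−δ^2)/(1−δ) + 37δ^2/(1−δ); cooperation value: 76/(1−δ).
IC: 76 ≥ 97(1−δ^2) + 37δ^2 = 97 − 60δ^2.
So δ^2 ≥ 21/60 = 7/20, giving δ ≥ (7/20)^(1/2) ≈ 0.592.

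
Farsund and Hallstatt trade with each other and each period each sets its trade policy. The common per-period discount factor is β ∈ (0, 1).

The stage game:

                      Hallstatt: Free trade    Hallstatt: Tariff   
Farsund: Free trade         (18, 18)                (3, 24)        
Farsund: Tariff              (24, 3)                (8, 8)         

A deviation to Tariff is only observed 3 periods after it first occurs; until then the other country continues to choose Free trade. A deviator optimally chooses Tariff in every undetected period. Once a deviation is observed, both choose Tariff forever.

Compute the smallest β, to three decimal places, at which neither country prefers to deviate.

0.721

A deviator earns 24 for 3 periods, then 8 forever; cooperating earns 18 forever. Multiplying the IC by (1−β):
18 ≥ 24(1−β^3) + 8β^3, so 16·β^3 ≥ 6 and β^3 ≥ 3/8.
β ≥ (3/8)^(1/3) ≈ 0.721.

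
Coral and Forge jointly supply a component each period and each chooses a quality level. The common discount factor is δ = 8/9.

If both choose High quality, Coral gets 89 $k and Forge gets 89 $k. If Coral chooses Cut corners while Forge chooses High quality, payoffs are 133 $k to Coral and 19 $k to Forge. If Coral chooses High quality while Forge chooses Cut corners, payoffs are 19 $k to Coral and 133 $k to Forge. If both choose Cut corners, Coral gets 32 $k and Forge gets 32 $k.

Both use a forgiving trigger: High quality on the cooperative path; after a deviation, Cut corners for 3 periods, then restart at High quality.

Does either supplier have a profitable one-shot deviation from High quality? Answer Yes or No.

A one-shot deviation gives 133 now, then 32 for 3 periods, then back to 89.
Gain from deviating: (133−89) today; loss: (89−32) in each of the next 3 periods.
No-deviation condition: (89−32)(δ+…+δ^3) ≥ 133−89, i.e. δ+…+δ^3 ≥ 44/57.
At δ = 8/9: δ+…+δ^3 = 2.3813 ≥ 0.7719.
So cooperation is sustainable.

No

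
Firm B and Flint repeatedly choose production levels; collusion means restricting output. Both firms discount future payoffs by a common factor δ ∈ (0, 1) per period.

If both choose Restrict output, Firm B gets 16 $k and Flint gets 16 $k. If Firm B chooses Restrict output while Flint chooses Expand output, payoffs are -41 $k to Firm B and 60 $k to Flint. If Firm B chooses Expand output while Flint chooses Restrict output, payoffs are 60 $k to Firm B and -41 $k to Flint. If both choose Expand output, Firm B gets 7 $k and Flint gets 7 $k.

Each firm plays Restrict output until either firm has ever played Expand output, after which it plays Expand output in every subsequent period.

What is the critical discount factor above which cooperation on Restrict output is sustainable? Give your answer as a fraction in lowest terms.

44/53

16/(1−δ) ≥ 60 + 7δ/(1−δ)
16 ≥ 60 − 53δ
δ ≥ 44/53.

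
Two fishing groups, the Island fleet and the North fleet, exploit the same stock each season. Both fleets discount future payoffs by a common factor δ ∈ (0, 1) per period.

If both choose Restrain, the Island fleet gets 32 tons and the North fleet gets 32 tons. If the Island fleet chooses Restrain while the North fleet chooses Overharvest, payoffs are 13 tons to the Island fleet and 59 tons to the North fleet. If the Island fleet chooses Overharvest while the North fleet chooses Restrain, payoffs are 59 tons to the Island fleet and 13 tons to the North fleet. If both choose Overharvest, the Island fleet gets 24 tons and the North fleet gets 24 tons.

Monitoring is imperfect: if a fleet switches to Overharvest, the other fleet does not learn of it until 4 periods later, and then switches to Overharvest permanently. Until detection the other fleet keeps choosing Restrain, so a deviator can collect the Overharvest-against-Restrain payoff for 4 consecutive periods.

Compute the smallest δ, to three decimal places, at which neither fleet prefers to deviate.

Deviating for the 4 undetected periods gains 59−32 = 27 per period over cooperation, then loses 32−24 = 8 per period forever once punishment starts.
Gain: 27(1 + δ + … + δ^3); loss: 8·δ^4/(1−δ).
No profitable deviation ⇔ 27(1−δ^4) ≤ 8·δ^4, i.e. δ^4 ≥ 27/(27+8) = 27/35.
Hence δ ≥ (27/35)^(1/4) ≈ 0.937.

0.937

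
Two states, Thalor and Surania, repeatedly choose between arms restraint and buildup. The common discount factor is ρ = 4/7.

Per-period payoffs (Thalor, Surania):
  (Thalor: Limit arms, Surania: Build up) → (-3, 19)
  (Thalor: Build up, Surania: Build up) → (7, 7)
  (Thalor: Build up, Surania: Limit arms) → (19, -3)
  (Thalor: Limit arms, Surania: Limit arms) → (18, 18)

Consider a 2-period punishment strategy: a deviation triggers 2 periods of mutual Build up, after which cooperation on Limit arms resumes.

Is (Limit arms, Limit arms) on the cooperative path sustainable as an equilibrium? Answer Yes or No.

Yes

IC: ρ+…+ρ^2 ≥ (19−18)/(18−7) = 1/11.
At ρ = 4/7: partial sum = 0.8980 ≥ 0.0909. Cooperation sustainable.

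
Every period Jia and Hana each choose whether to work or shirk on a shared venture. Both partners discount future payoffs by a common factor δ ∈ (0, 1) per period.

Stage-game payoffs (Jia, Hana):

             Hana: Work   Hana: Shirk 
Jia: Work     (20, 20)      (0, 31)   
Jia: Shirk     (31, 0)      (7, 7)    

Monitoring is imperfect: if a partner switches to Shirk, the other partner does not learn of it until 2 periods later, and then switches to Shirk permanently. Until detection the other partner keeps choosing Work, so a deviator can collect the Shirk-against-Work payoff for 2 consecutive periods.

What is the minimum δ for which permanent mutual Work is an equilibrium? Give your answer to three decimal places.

A deviator earns 31 for 2 periods, then 7 forever; cooperating earns 20 forever. Multiplying the IC by (1−δ):
20 ≥ 31(1−δ^2) + 7δ^2, so 24·δ^2 ≥ 11 and δ^2 ≥ 11/24.
δ ≥ (11/24)^(1/2) ≈ 0.677.

0.677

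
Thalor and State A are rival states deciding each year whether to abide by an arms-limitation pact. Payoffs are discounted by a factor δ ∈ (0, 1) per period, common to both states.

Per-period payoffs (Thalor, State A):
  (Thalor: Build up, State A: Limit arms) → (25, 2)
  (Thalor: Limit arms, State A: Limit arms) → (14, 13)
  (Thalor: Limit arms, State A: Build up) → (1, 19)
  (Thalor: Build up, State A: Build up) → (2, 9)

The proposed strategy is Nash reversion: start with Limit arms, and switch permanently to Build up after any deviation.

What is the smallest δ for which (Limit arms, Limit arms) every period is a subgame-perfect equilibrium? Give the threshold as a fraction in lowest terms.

3/5

For Thalor: deviation gain 25−14 = 11, per-period punishment loss 14−2 = 12. IC gives δ ≥ 11/23.
For State A: gain 6, loss 4 per period, so δ ≥ 6/10 = 3/5.
The tighter constraint is State A's, so cooperation needs δ ≥ 3/5.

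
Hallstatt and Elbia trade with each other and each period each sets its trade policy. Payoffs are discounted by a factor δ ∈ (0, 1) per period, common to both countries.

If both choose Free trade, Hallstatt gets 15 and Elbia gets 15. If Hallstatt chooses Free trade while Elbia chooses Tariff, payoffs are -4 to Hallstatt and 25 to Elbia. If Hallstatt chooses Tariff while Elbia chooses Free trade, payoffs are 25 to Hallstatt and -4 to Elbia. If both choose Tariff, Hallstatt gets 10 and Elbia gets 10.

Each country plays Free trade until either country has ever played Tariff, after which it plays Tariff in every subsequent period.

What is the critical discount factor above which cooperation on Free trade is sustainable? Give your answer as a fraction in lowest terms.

One-period gain from deviating is 25 − 15 = 10. The loss is 15 − 10 = 5 in every subsequent period, with present value 5·δ/(1−δ).
Deviation is unprofitable when 5·δ/(1−δ) ≥ 10, i.e. δ/(1−δ) ≥ 2.
Equivalently δ ≥ 10/(10+5) = 2/3.

2/3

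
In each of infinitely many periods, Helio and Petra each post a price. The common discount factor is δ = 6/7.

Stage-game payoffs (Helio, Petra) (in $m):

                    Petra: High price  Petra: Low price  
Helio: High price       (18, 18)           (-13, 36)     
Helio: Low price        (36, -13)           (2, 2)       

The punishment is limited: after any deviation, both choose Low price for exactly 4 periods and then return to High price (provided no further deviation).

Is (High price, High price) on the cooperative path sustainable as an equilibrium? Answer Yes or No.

Yes

IC: δ+…+δ^4 ≥ (36−18)/(18−2) = 9/8.
At δ = 6/7: partial sum = 2.7613 ≥ 1.1250. Cooperation sustainable.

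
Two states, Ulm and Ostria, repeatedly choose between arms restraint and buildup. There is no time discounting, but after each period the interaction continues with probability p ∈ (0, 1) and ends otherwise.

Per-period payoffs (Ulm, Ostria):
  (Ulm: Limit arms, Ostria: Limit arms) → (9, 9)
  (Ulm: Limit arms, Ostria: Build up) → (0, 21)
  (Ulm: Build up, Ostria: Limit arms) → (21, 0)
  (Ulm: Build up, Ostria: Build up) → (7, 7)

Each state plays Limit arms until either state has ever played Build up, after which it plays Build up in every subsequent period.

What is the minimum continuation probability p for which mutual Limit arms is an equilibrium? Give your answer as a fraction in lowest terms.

Expected cooperation value is 9 + p·9 + p²·9 + … = 9/(1−p); deviation gives 21 + p·7/(1−p).
9 ≥ 21(1−p) + 7p ⇒ 14p ≥ 12 ⇒ p ≥ 12/14 = 6/7.

6/7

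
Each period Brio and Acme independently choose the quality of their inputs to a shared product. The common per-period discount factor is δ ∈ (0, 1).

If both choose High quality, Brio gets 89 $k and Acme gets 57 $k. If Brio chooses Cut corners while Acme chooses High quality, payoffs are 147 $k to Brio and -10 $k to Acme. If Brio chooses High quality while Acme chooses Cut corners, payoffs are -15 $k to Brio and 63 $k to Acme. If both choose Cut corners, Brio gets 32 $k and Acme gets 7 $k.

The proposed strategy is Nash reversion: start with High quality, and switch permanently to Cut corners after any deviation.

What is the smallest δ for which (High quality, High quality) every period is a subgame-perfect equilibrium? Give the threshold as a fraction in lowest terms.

Brio: cooperation gives 89 each period; deviation gives 147 once then 32 forever.
  89/(1−δ) ≥ 147 + 32δ/(1−δ) ⇒ δ ≥ 58/115.
Acme: cooperation gives 57 each period; deviation gives 63 once then 7 forever.
  δ ≥ 6/56 = 3/28.
Both must hold, so the binding constraint is Brio's: δ ≥ 58/115.

58/115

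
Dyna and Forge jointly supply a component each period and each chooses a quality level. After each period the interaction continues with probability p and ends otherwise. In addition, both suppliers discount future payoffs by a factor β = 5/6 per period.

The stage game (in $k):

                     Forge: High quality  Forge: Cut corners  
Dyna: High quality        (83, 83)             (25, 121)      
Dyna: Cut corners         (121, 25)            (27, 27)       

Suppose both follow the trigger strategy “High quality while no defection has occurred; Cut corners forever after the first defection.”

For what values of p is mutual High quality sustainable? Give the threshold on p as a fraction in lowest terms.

With continuation probability p and discount β, the effective per-period discount factor is βp.
Grim-trigger IC: βp ≥ (121−83)/(121−27) = 19/47.
So p ≥ (19/47)/(5/6) = 114/235.

114/235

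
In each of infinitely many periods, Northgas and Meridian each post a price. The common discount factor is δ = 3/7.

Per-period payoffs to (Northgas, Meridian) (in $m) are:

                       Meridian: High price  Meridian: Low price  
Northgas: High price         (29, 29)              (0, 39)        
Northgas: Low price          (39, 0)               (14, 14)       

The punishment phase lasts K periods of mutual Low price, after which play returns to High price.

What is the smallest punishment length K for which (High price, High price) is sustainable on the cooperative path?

3

IC: δ(1−δ^K)/(1−δ) ≥ (39−29)/(29−14) = 2/3.
With δ = 3/7: need 1 − δ^K ≥ 2/3·(1−3/7)/(3/7), i.e. δ^K ≤ 0.1111.
Since (3/7)^2 = 0.1837 and (3/7)^3 = 0.0787, the smallest such K is 3.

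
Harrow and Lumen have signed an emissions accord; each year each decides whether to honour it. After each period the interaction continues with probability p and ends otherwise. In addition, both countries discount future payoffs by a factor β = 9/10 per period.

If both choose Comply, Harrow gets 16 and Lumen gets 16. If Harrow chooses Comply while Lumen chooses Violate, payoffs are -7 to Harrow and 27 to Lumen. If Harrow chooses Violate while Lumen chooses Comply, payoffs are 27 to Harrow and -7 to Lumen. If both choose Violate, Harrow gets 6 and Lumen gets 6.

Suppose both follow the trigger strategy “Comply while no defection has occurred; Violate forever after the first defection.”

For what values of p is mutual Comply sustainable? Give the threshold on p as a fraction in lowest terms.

110/189

With continuation probability p and discount β, the effective per-period discount factor is βp.
Grim-trigger IC: βp ≥ (27−16)/(27−6) = 11/21.
So p ≥ (11/21)/(9/10) = 110/189.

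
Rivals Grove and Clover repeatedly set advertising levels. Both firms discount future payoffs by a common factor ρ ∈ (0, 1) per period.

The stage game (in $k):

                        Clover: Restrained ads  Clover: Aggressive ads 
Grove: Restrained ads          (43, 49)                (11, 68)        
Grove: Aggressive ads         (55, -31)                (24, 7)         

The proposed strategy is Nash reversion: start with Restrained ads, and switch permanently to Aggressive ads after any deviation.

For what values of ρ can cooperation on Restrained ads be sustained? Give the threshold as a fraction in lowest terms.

For Grove: deviation gain 55−43 = 12, per-period punishment loss 43−24 = 19. IC gives ρ ≥ 12/31.
For Clover: gain 19, loss 42 per period, so ρ ≥ 19/61.
The tighter constraint is Grove's, so cooperation needs ρ ≥ 12/31.

12/31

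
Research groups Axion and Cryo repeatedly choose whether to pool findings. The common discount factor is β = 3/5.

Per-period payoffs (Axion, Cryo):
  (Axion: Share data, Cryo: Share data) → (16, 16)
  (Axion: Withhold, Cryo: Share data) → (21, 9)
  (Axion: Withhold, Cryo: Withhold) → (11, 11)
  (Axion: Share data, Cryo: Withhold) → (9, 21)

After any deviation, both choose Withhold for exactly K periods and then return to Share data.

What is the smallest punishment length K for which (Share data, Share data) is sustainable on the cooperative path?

3

IC: β(1−β^K)/(1−β) ≥ (21−16)/(16−11) = 1.
With β = 3/5: need 1 − β^K ≥ 1·(1−3/5)/(3/5), i.e. β^K ≤ 0.3333.
Since (3/5)^2 = 0.3600 and (3/5)^3 = 0.2160, the smallest such K is 3.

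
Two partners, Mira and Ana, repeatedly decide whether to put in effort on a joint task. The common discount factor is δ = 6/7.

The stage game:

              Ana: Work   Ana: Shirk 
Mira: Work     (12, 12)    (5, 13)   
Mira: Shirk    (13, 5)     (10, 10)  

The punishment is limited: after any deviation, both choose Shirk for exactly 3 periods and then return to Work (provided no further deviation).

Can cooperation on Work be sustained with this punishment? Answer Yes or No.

Yes

Comparing payoff streams over the 4 periods until play realigns: cooperate → 12(1+δ+…+δ^3); deviate → 13 + 10(δ+…+δ^3).
Cooperation is sustained iff (12−10)(δ+…+δ^3) ≥ 13−12.
δ+…+δ^3 = 6/7·(1−(6/7)^3)/(1−6/7) = 2.2216, and (13−12)/(12−10) = 0.5000.
2.2216 ≥ 0.5000, so cooperation is sustainable.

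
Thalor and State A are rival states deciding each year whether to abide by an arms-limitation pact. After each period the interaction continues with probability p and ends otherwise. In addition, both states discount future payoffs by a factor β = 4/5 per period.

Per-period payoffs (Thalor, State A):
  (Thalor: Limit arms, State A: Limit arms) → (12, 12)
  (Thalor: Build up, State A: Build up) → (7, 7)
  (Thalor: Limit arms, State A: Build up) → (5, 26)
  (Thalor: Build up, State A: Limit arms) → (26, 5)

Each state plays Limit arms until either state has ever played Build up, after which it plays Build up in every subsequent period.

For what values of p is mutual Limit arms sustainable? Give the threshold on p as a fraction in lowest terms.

35/38

Expected continuation weight on next period's payoff is β·p = 4/5·p, which plays the role of the discount factor.
Cooperation requires 4/5·p ≥ (26−12)/(26−7) = 14/19, hence p ≥ 35/38.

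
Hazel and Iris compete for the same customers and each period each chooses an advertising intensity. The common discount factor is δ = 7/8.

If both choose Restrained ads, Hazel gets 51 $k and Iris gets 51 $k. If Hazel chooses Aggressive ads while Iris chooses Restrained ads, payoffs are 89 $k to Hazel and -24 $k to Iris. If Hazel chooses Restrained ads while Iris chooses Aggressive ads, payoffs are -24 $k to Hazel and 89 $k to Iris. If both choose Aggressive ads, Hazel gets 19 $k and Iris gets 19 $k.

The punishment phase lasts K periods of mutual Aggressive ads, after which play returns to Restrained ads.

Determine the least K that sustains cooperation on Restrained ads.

No profitable deviation requires (51−19)(δ+…+δ^K) ≥ 89−51, i.e. δ+…+δ^K ≥ 19/16 ≈ 1.1875.
With δ = 7/8, the partial sums are K=1: 0.8750, K=2: 1.6406.
K = 2 is the first length at which the sum reaches 1.1875.

2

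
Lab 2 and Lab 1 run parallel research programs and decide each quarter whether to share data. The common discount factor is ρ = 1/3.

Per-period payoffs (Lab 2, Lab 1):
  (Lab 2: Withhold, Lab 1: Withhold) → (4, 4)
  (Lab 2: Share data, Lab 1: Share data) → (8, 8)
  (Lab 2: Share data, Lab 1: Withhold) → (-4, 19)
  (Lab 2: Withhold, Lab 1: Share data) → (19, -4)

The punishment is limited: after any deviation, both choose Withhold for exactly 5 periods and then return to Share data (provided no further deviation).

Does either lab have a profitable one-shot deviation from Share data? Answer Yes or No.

Yes

A one-shot deviation gives 19 now, then 4 for 5 periods, then back to 8.
Gain from deviating: (19−8) today; loss: (8−4) in each of the next 5 periods.
No-deviation condition: (8−4)(ρ+…+ρ^5) ≥ 19−8, i.e. ρ+…+ρ^5 ≥ 11/4.
At ρ = 1/3: ρ+…+ρ^5 = 0.4979 < 2.7500.
So cooperation is not sustainable.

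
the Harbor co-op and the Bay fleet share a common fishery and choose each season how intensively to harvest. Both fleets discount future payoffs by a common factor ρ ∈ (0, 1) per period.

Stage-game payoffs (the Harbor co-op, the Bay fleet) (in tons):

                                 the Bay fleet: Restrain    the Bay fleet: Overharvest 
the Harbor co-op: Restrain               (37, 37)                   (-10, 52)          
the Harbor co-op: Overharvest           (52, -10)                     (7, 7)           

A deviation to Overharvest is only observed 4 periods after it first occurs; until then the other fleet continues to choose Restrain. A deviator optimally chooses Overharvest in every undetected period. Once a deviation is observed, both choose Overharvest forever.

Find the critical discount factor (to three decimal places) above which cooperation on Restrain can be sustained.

0.760

A deviator earns 52 for 4 periods, then 7 forever; cooperating earns 37 forever. Multiplying the IC by (1−ρ):
37 ≥ 52(1−ρ^4) + 7ρ^4, so 45·ρ^4 ≥ 15 and ρ^4 ≥ 1/3.
ρ ≥ (1/3)^(1/4) ≈ 0.760.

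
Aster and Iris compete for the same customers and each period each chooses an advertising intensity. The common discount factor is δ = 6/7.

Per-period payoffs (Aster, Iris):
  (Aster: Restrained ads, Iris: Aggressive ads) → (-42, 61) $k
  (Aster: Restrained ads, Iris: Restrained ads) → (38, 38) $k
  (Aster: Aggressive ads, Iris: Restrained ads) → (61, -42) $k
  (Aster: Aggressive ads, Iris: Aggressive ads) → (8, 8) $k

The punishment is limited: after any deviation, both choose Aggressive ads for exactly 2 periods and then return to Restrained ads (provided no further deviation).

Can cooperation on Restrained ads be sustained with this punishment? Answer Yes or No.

Comparing payoff streams over the 3 periods until play realigns: cooperate → 38(1+δ+…+δ^2); deviate → 61 + 8(δ+…+δ^2).
Cooperation is sustained iff (38−8)(δ+…+δ^2) ≥ 61−38.
δ+…+δ^2 = 6/7·(1−(6/7)^2)/(1−6/7) = 1.5918, and (61−38)/(38−8) = 0.7667.
1.5918 ≥ 0.7667, so cooperation is sustainable.

Yes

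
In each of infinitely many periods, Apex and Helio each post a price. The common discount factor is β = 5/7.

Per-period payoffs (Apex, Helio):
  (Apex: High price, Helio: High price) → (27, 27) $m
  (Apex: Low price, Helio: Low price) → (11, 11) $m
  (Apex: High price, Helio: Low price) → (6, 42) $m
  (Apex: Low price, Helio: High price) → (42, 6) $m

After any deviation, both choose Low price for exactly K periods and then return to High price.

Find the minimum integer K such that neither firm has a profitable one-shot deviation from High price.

2

Need Σ_{k=1}^{K} β^k ≥ (42−27)/(27−11) = 0.9375 at β = 5/7.
At K = 1 the sum is 0.7143 < 0.9375; at K = 2 it is 1.2245 ≥ 0.9375.
So the minimum punishment length is K = 2.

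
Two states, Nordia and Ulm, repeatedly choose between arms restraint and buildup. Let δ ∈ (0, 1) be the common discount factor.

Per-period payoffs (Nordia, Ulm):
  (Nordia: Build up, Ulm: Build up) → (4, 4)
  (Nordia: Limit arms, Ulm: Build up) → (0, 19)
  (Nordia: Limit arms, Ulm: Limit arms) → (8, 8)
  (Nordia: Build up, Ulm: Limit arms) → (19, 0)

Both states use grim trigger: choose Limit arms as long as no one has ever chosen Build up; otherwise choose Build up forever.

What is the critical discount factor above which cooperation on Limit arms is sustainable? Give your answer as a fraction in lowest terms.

11/15

Under grim trigger the critical discount factor is (T−C)/(T−P) with T = 19, C = 8, P = 4.
δ* = (19−8)/(19−4) = 11/15.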